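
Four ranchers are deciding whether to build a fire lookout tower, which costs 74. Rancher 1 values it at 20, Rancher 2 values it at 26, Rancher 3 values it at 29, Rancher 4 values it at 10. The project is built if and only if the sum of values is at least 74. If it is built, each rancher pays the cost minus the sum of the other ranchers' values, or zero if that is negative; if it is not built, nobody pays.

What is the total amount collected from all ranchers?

42

Total value 85 ≥ cost 74, so it is built.
Rancher 1: others sum to 65; max(0, 74 - 65) = 9.
Rancher 2: others sum to 59; max(0, 74 - 59) = 15.
Rancher 3: others sum to 56; max(0, 74 - 56) = 18.
Rancher 4: others sum to 75; max(0, 74 - 75) = 0.
Total collected = 9 + 15 + 18 + 0 = 42.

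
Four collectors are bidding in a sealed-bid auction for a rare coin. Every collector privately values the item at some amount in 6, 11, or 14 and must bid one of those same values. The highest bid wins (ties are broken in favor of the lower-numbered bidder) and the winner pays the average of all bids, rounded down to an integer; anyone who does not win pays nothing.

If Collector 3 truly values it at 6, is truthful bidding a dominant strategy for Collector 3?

Check each profile of the others' bids and compare truth against every alternative bid.
Others bid (6, 6, 11): truth gives 0, best alternative gives -2.
Others bid (6, 6, 6): truth gives 0, best alternative gives -1.
Others bid (6, 6, 14): truth gives 0, best alternative gives 0.
Others bid (6, 11, 6): truth gives 0, best alternative gives 0.
Others bid (6, 11, 11): truth gives 0, best alternative gives 0.
Others bid (6, 11, 14): truth gives 0, best alternative gives 0.
(Remaining 21 profiles checked similarly; truth is weakly best in each.)
In every case the truthful bid is at least as good as any alternative, so it is a dominant strategy.

Yes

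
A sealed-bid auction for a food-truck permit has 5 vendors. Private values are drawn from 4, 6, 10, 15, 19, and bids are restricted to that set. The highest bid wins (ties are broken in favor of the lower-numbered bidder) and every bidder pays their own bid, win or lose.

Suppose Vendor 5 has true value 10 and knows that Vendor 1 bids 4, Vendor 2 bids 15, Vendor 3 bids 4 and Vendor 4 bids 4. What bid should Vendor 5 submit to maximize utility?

4

Bid 4: loses but pays 4, utility -4.
Bid 6: loses but pays 6, utility -6.
Bid 10: loses but pays 10, utility -10.
Bid 15: loses but pays 15, utility -15.
Bid 19: wins, pays 19, utility 10 - 19 = -9.
The best choice is 4 with utility -4.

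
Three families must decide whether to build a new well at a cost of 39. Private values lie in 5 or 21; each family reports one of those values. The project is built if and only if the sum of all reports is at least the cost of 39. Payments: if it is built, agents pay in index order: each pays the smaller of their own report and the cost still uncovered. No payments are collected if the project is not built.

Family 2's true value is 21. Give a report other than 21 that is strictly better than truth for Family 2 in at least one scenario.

Suppose Family 1 reports 21 and Family 3 reports 21.
Report 21: project built, pays 18, utility 21 - 18 = 3.
Report 5: project built, pays 5, utility 21 - 5 = 16.
So reporting 5 beats truth here (16 > 3).

5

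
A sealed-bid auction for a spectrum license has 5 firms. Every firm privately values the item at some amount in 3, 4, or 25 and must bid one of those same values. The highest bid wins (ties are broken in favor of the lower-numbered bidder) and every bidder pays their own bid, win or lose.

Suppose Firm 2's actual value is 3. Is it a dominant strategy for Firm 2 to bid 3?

Consider the case where Firm 1 bids 3, Firm 3 bids 3, Firm 4 bids 3 and Firm 5 bids 3.
Truthful bid 3: loses but pays 3, utility -3.
Bid 4 instead: wins, pays 4, utility 3 - 4 = -1.
Since -1 > -3, bidding 4 is strictly better here, so truthful bidding is not dominant.

No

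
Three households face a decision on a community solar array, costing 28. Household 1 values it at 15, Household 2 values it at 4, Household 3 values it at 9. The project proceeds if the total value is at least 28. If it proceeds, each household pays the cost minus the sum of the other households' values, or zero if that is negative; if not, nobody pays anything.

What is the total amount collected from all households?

Total value 28 ≥ cost 28, so it is built.
Household 1: others sum to 13; max(0, 28 - 13) = 15.
Household 2: others sum to 24; max(0, 28 - 24) = 4.
Household 3: others sum to 19; max(0, 28 - 19) = 9.
Total collected = 15 + 4 + 9 = 28.

28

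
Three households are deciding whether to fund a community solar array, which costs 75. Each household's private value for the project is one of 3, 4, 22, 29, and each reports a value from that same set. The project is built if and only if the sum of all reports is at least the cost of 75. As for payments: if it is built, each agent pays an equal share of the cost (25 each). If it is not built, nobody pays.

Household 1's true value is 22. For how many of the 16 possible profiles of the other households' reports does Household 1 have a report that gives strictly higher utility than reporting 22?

Others report (29, 29): truth gives -3; report 3 gives 0 > -3. Violating.
Others report (3, 3): truth gives 0; no alternative beats it.
Others report (3, 4): truth gives 0; no alternative beats it.
(Checking all 16 profiles: 1 has a profitable deviation, 15 do not.)

1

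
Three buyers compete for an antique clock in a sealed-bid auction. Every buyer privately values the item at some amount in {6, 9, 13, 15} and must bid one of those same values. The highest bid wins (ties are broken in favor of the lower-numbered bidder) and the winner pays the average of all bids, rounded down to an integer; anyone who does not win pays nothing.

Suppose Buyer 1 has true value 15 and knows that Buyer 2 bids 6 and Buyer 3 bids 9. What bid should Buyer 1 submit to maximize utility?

Bid 6: loses, pays 0, utility 0.
Bid 9: wins, pays 8, utility 15 - 8 = 7.
Bid 13: wins, pays 9, utility 15 - 9 = 6.
Bid 15: wins, pays 10, utility 15 - 10 = 5.
The best choice is 9 with utility 7.

9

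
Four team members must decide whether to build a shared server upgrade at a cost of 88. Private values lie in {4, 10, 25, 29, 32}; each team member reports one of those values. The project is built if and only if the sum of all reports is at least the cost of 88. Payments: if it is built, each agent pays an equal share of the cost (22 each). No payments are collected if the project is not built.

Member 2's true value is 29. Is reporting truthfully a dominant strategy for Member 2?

No

Consider the case where Member 1 reports 4, Member 3 reports 25 and Member 4 reports 29.
Truthful report 29: project not built, utility 0.
Report 32 instead: project built, pays 22, utility 29 - 22 = 7.
Since 7 > 0, reporting 32 is strictly better here, so truthful reporting is not dominant.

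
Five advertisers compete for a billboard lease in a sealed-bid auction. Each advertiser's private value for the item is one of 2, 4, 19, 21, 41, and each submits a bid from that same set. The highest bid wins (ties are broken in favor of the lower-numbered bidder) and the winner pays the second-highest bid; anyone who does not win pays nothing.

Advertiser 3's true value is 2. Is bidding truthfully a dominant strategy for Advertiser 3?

Yes

Check each profile of the others' bids and compare truth against every alternative bid.
Others bid (2, 2, 2, 4): truth gives 0, best alternative gives -2.
Others bid (2, 2, 4, 2): truth gives 0, best alternative gives -2.
Others bid (2, 2, 4, 4): truth gives 0, best alternative gives -2.
Others bid (2, 2, 2, 2): truth gives 0, best alternative gives 0.
Others bid (2, 2, 2, 19): truth gives 0, best alternative gives 0.
Others bid (2, 2, 2, 21): truth gives 0, best alternative gives 0.
(Remaining 619 profiles checked similarly; truth is weakly best in each.)
In every case the truthful bid is at least as good as any alternative, so it is a dominant strategy.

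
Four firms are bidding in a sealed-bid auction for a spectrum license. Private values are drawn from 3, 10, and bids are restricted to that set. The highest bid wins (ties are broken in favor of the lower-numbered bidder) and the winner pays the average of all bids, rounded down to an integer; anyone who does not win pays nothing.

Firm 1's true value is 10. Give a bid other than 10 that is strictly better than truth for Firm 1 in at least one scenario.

3

Suppose Firm 2 bids 3, Firm 3 bids 3 and Firm 4 bids 3.
Bid 10: wins, pays 4, utility 10 - 4 = 6.
Bid 3: wins, pays 3, utility 10 - 3 = 7.
So bidding 3 beats truth here (7 > 6).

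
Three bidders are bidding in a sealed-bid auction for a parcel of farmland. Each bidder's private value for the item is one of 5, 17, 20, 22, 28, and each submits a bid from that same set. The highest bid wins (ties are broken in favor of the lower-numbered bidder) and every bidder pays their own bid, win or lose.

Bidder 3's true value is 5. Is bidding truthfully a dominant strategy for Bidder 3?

Check each profile of the others' bids and compare truth against every alternative bid.
Others bid (5, 20): truth gives -5, best alternative gives -17.
Others bid (5, 22): truth gives -5, best alternative gives -17.
Others bid (5, 28): truth gives -5, best alternative gives -17.
Others bid (17, 20): truth gives -5, best alternative gives -17.
Others bid (17, 22): truth gives -5, best alternative gives -17.
Others bid (17, 28): truth gives -5, best alternative gives -17.
(Remaining 19 profiles checked similarly; truth is weakly best in each.)
In every case the truthful bid is at least as good as any alternative, so it is a dominant strategy.

Yes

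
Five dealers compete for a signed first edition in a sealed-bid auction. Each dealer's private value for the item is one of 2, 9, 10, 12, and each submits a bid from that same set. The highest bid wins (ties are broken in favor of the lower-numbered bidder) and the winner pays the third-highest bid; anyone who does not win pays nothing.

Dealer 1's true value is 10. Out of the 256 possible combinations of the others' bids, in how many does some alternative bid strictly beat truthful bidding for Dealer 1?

Others bid (2, 2, 2, 12): truth gives 0; bid 12 gives 8 > 0. Violating.
Others bid (2, 2, 9, 12): truth gives 0; bid 12 gives 1 > 0. Violating.
Others bid (2, 2, 12, 2): truth gives 0; bid 12 gives 8 > 0. Violating.
Others bid (2, 2, 12, 9): truth gives 0; bid 12 gives 1 > 0. Violating.
Others bid (2, 2, 2, 2): truth gives 8; no alternative beats it.
Others bid (2, 2, 2, 9): truth gives 8; no alternative beats it.
(Checking all 256 profiles: 32 have a profitable deviation, 224 do not.)

32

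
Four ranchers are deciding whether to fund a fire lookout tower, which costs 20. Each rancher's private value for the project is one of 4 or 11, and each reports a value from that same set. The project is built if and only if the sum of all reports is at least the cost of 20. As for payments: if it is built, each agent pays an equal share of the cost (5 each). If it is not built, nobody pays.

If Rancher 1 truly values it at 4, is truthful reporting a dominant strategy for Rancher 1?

Check each profile of the others' reports and compare truth against every alternative report.
Others report (4, 4, 4): truth gives 0, best alternative gives -1.
Others report (4, 4, 11): truth gives -1, best alternative gives -1.
Others report (4, 11, 4): truth gives -1, best alternative gives -1.
Others report (4, 11, 11): truth gives -1, best alternative gives -1.
Others report (11, 4, 4): truth gives -1, best alternative gives -1.
Others report (11, 4, 11): truth gives -1, best alternative gives -1.
(Remaining 2 profiles checked similarly; truth is weakly best in each.)
In every case the truthful report is at least as good as any alternative, so it is a dominant strategy.

Yes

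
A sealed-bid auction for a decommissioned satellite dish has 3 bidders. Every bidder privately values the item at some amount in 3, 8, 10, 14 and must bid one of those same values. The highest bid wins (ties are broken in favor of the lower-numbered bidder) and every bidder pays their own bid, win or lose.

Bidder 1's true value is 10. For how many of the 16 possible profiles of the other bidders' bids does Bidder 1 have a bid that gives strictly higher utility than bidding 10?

11

Others bid (3, 3): truth gives 0; bid 3 gives 7 > 0. Violating.
Others bid (3, 8): truth gives 0; bid 8 gives 2 > 0. Violating.
Others bid (3, 14): truth gives -10; bid 3 gives -3 > -10. Violating.
Others bid (8, 3): truth gives 0; bid 8 gives 2 > 0. Violating.
Others bid (3, 10): truth gives 0; no alternative beats it.
Others bid (8, 10): truth gives 0; no alternative beats it.
(Checking all 16 profiles: 11 have a profitable deviation, 5 do not.)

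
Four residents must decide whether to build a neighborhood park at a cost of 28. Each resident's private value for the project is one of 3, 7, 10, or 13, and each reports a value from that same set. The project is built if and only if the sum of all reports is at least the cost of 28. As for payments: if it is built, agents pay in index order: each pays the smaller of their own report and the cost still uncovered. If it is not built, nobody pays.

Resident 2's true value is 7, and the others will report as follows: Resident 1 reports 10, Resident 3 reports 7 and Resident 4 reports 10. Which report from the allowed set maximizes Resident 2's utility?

Report 3: project built, pays 3, utility 7 - 3 = 4.
Report 7: project built, pays 7, utility 7 - 7 = 0.
Report 10: project built, pays 10, utility 7 - 10 = -3.
Report 13: project built, pays 13, utility 7 - 13 = -6.
The best choice is 3 with utility 4.

3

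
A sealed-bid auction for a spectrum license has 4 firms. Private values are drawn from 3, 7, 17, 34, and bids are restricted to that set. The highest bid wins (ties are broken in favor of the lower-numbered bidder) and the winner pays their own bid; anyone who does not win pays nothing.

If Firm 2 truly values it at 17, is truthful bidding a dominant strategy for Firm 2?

Consider the case where Firm 1 bids 3, Firm 3 bids 3 and Firm 4 bids 3.
Truthful bid 17: wins, pays 17, utility 17 - 17 = 0.
Bid 7 instead: wins, pays 7, utility 17 - 7 = 10.
Since 10 > 0, bidding 7 is strictly better here, so truthful bidding is not dominant.

No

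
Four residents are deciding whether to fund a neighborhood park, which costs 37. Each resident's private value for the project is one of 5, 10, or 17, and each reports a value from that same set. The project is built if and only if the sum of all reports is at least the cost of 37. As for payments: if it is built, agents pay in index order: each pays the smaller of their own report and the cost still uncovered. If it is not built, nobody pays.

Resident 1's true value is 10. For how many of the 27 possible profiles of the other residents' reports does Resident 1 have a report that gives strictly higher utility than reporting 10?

16

Others report (5, 10, 17): truth gives 0; report 5 gives 5 > 0. Violating.
Others report (5, 17, 10): truth gives 0; report 5 gives 5 > 0. Violating.
Others report (5, 17, 17): truth gives 0; report 5 gives 5 > 0. Violating.
Others report (10, 5, 17): truth gives 0; report 5 gives 5 > 0. Violating.
Others report (5, 5, 5): truth gives 0; no alternative beats it.
Others report (5, 5, 10): truth gives 0; no alternative beats it.
(Checking all 27 profiles: 16 have a profitable deviation, 11 do not.)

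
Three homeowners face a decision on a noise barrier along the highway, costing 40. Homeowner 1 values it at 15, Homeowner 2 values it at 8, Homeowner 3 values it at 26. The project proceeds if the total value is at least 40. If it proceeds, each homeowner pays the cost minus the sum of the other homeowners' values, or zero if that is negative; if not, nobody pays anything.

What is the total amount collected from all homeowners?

23

Total value 49 ≥ cost 40, so it is built.
Homeowner 1: others sum to 34; max(0, 40 - 34) = 6.
Homeowner 2: others sum to 41; max(0, 40 - 41) = 0.
Homeowner 3: others sum to 23; max(0, 40 - 23) = 17.
Total collected = 6 + 0 + 17 = 23.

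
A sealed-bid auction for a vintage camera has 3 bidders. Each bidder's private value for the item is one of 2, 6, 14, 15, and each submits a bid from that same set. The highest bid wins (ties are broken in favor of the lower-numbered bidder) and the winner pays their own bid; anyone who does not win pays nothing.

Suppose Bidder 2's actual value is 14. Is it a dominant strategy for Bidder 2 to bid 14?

Consider the case where Bidder 1 bids 2 and Bidder 3 bids 2.
Truthful bid 14: wins, pays 14, utility 14 - 14 = 0.
Bid 6 instead: wins, pays 6, utility 14 - 6 = 8.
Since 8 > 0, bidding 6 is strictly better here, so truthful bidding is not dominant.

No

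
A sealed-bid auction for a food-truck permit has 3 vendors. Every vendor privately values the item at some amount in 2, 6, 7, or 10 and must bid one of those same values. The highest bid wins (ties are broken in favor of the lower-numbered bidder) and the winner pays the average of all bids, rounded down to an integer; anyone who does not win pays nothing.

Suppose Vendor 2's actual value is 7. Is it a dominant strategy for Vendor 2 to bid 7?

No

Consider the case where Vendor 1 bids 2 and Vendor 3 bids 6.
Truthful bid 7: wins, pays 5, utility 7 - 5 = 2.
Bid 6 instead: wins, pays 4, utility 7 - 4 = 3.
Since 3 > 2, bidding 6 is strictly better here, so truthful bidding is not dominant.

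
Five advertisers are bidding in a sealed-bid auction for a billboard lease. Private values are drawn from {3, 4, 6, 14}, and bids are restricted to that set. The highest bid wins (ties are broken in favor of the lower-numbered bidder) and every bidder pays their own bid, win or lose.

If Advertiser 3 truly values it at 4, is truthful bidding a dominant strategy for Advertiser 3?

Consider the case where Advertiser 1 bids 3, Advertiser 2 bids 3, Advertiser 4 bids 3 and Advertiser 5 bids 6.
Truthful bid 4: loses but pays 4, utility -4.
Bid 3 instead: loses but pays 3, utility -3.
Since -3 > -4, bidding 3 is strictly better here, so truthful bidding is not dominant.

No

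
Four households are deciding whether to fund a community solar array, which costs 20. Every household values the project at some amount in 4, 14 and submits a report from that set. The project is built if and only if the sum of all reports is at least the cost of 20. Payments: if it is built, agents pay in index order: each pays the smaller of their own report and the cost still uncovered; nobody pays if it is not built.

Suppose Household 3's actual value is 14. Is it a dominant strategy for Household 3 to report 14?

Consider the case where Household 1 reports 4, Household 2 reports 4 and Household 4 reports 14.
Truthful report 14: project built, pays 12, utility 14 - 12 = 2.
Report 4 instead: project built, pays 4, utility 14 - 4 = 10.
Since 10 > 2, reporting 4 is strictly better here, so truthful reporting is not dominant.

No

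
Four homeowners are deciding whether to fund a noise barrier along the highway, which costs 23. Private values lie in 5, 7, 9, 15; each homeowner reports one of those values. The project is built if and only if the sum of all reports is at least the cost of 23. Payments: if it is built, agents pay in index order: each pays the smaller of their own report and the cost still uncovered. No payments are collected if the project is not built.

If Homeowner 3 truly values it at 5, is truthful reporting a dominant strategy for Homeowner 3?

Check each profile of the others' reports and compare truth against every alternative report.
Others report (5, 5, 7): truth gives 0, best alternative gives -2.
Others report (5, 5, 9): truth gives 0, best alternative gives -2.
Others report (5, 5, 15): truth gives 0, best alternative gives -2.
Others report (5, 7, 5): truth gives 0, best alternative gives -2.
Others report (5, 7, 7): truth gives 0, best alternative gives -2.
Others report (5, 7, 9): truth gives 0, best alternative gives -2.
(Remaining 58 profiles checked similarly; truth is weakly best in each.)
In every case the truthful report is at least as good as any alternative, so it is a dominant strategy.

Yes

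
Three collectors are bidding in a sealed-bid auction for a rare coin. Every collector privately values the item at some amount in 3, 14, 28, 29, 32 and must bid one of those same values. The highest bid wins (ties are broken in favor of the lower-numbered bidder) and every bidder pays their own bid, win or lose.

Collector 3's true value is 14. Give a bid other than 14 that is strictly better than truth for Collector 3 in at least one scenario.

3

Suppose Collector 1 bids 3 and Collector 2 bids 14.
Bid 14: loses but pays 14, utility -14.
Bid 3: loses but pays 3, utility -3.
So bidding 3 beats truth here (-3 > -14).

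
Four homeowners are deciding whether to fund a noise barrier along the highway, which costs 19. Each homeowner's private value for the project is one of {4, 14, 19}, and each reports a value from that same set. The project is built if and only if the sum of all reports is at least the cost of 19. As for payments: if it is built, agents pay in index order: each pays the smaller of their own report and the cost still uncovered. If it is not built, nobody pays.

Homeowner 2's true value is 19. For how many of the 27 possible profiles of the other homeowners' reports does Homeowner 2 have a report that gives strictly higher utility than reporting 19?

18

Others report (4, 4, 4): truth gives 4; report 14 gives 5 > 4. Violating.
Others report (4, 4, 14): truth gives 4; report 4 gives 15 > 4. Violating.
Others report (4, 4, 19): truth gives 4; report 4 gives 15 > 4. Violating.
Others report (4, 14, 4): truth gives 4; report 4 gives 15 > 4. Violating.
Others report (19, 4, 4): truth gives 19; no alternative beats it.
Others report (19, 4, 14): truth gives 19; no alternative beats it.
(Checking all 27 profiles: 18 have a profitable deviation, 9 do not.)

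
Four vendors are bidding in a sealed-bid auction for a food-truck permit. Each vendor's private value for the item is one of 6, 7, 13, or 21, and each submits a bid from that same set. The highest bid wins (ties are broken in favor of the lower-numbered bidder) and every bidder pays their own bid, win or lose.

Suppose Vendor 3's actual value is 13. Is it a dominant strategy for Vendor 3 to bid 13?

Consider the case where Vendor 1 bids 6, Vendor 2 bids 6 and Vendor 4 bids 6.
Truthful bid 13: wins, pays 13, utility 13 - 13 = 0.
Bid 7 instead: wins, pays 7, utility 13 - 7 = 6.
Since 6 > 0, bidding 7 is strictly better here, so truthful bidding is not dominant.

No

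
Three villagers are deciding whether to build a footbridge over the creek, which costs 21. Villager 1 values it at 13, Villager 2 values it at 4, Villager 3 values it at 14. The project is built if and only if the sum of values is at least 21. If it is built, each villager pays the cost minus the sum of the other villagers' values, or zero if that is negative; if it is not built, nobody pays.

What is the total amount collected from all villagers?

7

Total value 31 ≥ cost 21, so it is built.
Villager 1: others sum to 18; max(0, 21 - 18) = 3.
Villager 2: others sum to 27; max(0, 21 - 27) = 0.
Villager 3: others sum to 17; max(0, 21 - 17) = 4.
Total collected = 3 + 0 + 4 = 7.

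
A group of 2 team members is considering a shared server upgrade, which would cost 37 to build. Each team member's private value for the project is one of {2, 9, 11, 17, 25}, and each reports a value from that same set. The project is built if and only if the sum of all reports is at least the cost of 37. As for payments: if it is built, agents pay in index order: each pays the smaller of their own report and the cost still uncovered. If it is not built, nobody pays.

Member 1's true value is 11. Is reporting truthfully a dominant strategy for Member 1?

Check each profile of the others' reports and compare truth against every alternative report.
Others report (2): truth gives 0, best alternative gives 0.
Others report (9): truth gives 0, best alternative gives 0.
Others report (11): truth gives 0, best alternative gives 0.
Others report (17): truth gives 0, best alternative gives 0.
Others report (25): truth gives 0, best alternative gives 0.
In every case the truthful report is at least as good as any alternative, so it is a dominant strategy.

Yes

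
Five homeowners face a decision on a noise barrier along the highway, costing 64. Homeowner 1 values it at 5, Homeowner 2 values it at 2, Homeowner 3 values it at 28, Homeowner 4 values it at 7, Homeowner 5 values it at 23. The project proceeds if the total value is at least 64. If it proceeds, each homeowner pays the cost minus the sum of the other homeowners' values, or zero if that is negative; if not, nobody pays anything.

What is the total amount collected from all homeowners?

Total value 65 ≥ cost 64, so it is built.
Homeowner 1: others sum to 60; max(0, 64 - 60) = 4.
Homeowner 2: others sum to 63; max(0, 64 - 63) = 1.
Homeowner 3: others sum to 37; max(0, 64 - 37) = 27.
Homeowner 4: others sum to 58; max(0, 64 - 58) = 6.
Homeowner 5: others sum to 42; max(0, 64 - 42) = 22.
Total collected = 4 + 1 + 27 + 6 + 22 = 60.

60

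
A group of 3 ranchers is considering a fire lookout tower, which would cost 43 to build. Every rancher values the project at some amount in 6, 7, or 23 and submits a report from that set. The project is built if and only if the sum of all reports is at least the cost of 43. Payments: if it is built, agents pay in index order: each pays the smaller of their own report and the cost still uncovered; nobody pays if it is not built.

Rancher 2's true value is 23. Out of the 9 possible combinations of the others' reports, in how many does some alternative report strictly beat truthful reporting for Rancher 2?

1

Others report (23, 23): truth gives 3; report 6 gives 17 > 3. Violating.
Others report (6, 6): truth gives 0; no alternative beats it.
Others report (6, 7): truth gives 0; no alternative beats it.
(Checking all 9 profiles: 1 has a profitable deviation, 8 do not.)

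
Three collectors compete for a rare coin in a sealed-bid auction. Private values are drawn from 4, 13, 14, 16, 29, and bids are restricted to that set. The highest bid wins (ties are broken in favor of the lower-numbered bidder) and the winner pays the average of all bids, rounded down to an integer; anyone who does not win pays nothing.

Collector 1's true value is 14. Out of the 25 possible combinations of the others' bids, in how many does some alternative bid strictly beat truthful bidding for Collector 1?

Others bid (4, 4): truth gives 7; bid 4 gives 10 > 7. Violating.
Others bid (4, 16): truth gives 0; bid 16 gives 2 > 0. Violating.
Others bid (16, 4): truth gives 0; bid 16 gives 2 > 0. Violating.
Others bid (4, 13): truth gives 4; no alternative beats it.
Others bid (4, 14): truth gives 4; no alternative beats it.
(Checking all 25 profiles: 3 have a profitable deviation, 22 do not.)

3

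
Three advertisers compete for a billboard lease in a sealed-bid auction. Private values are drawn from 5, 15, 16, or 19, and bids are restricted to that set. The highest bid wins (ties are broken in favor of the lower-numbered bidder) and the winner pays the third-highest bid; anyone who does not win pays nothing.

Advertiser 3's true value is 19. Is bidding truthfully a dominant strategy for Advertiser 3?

Check each profile of the others' bids and compare truth against every alternative bid.
Others bid (5, 16): truth gives 14, best alternative gives 0.
Others bid (16, 5): truth gives 14, best alternative gives 0.
Others bid (15, 16): truth gives 4, best alternative gives 0.
Others bid (16, 15): truth gives 4, best alternative gives 0.
Others bid (16, 16): truth gives 3, best alternative gives 0.
Others bid (5, 5): truth gives 14, best alternative gives 14.
(Remaining 10 profiles checked similarly; truth is weakly best in each.)
In every case the truthful bid is at least as good as any alternative, so it is a dominant strategy.

Yes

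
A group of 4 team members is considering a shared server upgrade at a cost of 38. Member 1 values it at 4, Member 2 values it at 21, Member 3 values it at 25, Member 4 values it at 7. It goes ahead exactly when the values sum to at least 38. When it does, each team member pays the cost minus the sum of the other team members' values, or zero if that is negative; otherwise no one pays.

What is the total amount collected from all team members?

Total value 57 ≥ cost 38, so it is built.
Member 1: others sum to 53; max(0, 38 - 53) = 0.
Member 2: others sum to 36; max(0, 38 - 36) = 2.
Member 3: others sum to 32; max(0, 38 - 32) = 6.
Member 4: others sum to 50; max(0, 38 - 50) = 0.
Total collected = 0 + 2 + 6 + 0 = 8.

8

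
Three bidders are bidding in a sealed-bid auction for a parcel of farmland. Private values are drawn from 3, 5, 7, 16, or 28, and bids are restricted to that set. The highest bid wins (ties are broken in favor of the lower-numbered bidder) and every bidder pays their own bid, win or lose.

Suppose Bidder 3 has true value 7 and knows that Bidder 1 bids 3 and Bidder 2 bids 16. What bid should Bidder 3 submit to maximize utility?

Bid 3: loses but pays 3, utility -3.
Bid 5: loses but pays 5, utility -5.
Bid 7: loses but pays 7, utility -7.
Bid 16: loses but pays 16, utility -16.
Bid 28: wins, pays 28, utility 7 - 28 = -21.
The best choice is 3 with utility -3.

3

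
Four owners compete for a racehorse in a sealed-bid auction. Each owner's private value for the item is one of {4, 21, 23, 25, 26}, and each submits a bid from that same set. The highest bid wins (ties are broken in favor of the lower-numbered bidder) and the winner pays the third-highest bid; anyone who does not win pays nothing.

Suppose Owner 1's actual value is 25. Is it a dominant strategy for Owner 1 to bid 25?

Consider the case where Owner 2 bids 4, Owner 3 bids 4 and Owner 4 bids 26.
Truthful bid 25: loses, pays 0, utility 0.
Bid 26 instead: wins, pays 4, utility 25 - 4 = 21.
Since 21 > 0, bidding 26 is strictly better here, so truthful bidding is not dominant.

No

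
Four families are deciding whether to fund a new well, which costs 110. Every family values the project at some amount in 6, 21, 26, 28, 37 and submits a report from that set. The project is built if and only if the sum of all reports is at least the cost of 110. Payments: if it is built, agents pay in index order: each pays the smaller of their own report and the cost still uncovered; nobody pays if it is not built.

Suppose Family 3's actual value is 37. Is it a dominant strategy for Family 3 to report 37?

Consider the case where Family 1 reports 21, Family 2 reports 26 and Family 4 reports 37.
Truthful report 37: project built, pays 37, utility 37 - 37 = 0.
Report 26 instead: project built, pays 26, utility 37 - 26 = 11.
Since 11 > 0, reporting 26 is strictly better here, so truthful reporting is not dominant.

No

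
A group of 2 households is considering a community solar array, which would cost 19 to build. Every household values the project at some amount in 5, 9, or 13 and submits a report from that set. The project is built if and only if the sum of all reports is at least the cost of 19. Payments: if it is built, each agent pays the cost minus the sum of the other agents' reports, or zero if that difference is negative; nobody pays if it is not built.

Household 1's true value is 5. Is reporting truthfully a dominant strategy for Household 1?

Check each profile of the others' reports and compare truth against every alternative report.
Others report (13): truth gives 0, best alternative gives -1.
Others report (5): truth gives 0, best alternative gives 0.
Others report (9): truth gives 0, best alternative gives 0.
In every case the truthful report is at least as good as any alternative, so it is a dominant strategy.

Yes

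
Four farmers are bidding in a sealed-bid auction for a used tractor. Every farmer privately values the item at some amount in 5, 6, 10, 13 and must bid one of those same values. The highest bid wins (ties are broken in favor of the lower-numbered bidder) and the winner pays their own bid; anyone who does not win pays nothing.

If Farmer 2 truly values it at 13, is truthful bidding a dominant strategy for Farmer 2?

No

Consider the case where Farmer 1 bids 5, Farmer 3 bids 5 and Farmer 4 bids 5.
Truthful bid 13: wins, pays 13, utility 13 - 13 = 0.
Bid 6 instead: wins, pays 6, utility 13 - 6 = 7.
Since 7 > 0, bidding 6 is strictly better here, so truthful bidding is not dominant.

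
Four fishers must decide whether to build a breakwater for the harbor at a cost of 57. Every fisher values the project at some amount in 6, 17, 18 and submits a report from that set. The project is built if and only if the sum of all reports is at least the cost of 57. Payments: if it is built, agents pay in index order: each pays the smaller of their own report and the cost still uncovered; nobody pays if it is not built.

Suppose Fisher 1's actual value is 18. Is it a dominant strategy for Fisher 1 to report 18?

Consider the case where Fisher 2 reports 6, Fisher 3 reports 17 and Fisher 4 reports 17.
Truthful report 18: project built, pays 18, utility 18 - 18 = 0.
Report 17 instead: project built, pays 17, utility 18 - 17 = 1.
Since 1 > 0, reporting 17 is strictly better here, so truthful reporting is not dominant.

No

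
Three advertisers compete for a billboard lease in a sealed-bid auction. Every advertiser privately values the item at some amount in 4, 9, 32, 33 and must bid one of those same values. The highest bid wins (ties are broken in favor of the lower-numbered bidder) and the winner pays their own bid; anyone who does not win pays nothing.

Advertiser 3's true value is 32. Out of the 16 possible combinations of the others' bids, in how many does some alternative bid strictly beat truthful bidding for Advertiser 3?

1

Others bid (4, 4): truth gives 0; bid 9 gives 23 > 0. Violating.
Others bid (4, 9): truth gives 0; no alternative beats it.
Others bid (4, 32): truth gives 0; no alternative beats it.
(Checking all 16 profiles: 1 has a profitable deviation, 15 do not.)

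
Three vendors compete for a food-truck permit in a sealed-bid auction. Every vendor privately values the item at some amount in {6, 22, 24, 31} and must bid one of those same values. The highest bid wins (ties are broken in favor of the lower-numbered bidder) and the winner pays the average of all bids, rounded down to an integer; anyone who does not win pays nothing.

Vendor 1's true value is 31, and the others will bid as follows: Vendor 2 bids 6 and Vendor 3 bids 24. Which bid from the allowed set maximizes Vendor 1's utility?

Bid 6: loses, pays 0, utility 0.
Bid 22: loses, pays 0, utility 0.
Bid 24: wins, pays 18, utility 31 - 18 = 13.
Bid 31: wins, pays 20, utility 31 - 20 = 11.
The best choice is 24 with utility 13.

24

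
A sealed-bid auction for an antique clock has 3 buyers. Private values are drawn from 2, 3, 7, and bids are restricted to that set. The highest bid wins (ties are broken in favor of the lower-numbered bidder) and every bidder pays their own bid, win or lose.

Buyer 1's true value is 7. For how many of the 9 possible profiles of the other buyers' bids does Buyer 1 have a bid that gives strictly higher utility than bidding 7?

4

Others bid (2, 2): truth gives 0; bid 2 gives 5 > 0. Violating.
Others bid (2, 3): truth gives 0; bid 3 gives 4 > 0. Violating.
Others bid (3, 2): truth gives 0; bid 3 gives 4 > 0. Violating.
Others bid (3, 3): truth gives 0; bid 3 gives 4 > 0. Violating.
Others bid (2, 7): truth gives 0; no alternative beats it.
Others bid (3, 7): truth gives 0; no alternative beats it.
(Checking all 9 profiles: 4 have a profitable deviation, 5 do not.)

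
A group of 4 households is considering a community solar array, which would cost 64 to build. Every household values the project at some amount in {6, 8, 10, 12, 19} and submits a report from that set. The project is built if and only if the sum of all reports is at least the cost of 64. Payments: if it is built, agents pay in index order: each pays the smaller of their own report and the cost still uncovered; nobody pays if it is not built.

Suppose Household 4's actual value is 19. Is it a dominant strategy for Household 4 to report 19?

Yes

Check each profile of the others' reports and compare truth against every alternative report.
Others report (12, 19, 19): truth gives 5, best alternative gives 0.
Others report (19, 12, 19): truth gives 5, best alternative gives 0.
Others report (19, 19, 12): truth gives 5, best alternative gives 0.
Others report (10, 19, 19): truth gives 3, best alternative gives 0.
Others report (19, 10, 19): truth gives 3, best alternative gives 0.
Others report (19, 19, 10): truth gives 3, best alternative gives 0.
(Remaining 119 profiles checked similarly; truth is weakly best in each.)
In every case the truthful report is at least as good as any alternative, so it is a dominant strategy.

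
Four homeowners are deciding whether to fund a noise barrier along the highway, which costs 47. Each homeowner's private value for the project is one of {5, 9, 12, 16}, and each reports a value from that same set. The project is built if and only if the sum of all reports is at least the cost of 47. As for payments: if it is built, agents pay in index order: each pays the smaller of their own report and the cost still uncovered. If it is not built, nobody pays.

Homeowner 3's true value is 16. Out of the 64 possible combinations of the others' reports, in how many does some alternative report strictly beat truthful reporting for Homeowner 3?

20

Others report (5, 16, 16): truth gives 0; report 12 gives 4 > 0. Violating.
Others report (9, 12, 16): truth gives 0; report 12 gives 4 > 0. Violating.
Others report (9, 16, 12): truth gives 0; report 12 gives 4 > 0. Violating.
Others report (9, 16, 16): truth gives 0; report 9 gives 7 > 0. Violating.
Others report (5, 5, 5): truth gives 0; no alternative beats it.
Others report (5, 5, 9): truth gives 0; no alternative beats it.
(Checking all 64 profiles: 20 have a profitable deviation, 44 do not.)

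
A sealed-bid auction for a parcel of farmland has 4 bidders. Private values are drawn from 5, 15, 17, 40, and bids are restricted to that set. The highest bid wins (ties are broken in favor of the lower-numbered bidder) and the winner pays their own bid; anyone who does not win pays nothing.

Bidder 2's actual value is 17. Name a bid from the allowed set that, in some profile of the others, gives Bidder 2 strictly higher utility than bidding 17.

Suppose Bidder 1 bids 5, Bidder 3 bids 5 and Bidder 4 bids 5.
Bid 17: wins, pays 17, utility 17 - 17 = 0.
Bid 15: wins, pays 15, utility 17 - 15 = 2.
So bidding 15 beats truth here (2 > 0).

15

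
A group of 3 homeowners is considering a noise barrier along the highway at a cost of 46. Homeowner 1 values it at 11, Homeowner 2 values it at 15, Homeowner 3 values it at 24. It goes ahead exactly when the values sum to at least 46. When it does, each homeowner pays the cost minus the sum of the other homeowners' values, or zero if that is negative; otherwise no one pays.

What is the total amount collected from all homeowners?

38

Total value 50 ≥ cost 46, so it is built.
Homeowner 1: others sum to 39; max(0, 46 - 39) = 7.
Homeowner 2: others sum to 35; max(0, 46 - 35) = 11.
Homeowner 3: others sum to 26; max(0, 46 - 26) = 20.
Total collected = 7 + 11 + 20 = 38.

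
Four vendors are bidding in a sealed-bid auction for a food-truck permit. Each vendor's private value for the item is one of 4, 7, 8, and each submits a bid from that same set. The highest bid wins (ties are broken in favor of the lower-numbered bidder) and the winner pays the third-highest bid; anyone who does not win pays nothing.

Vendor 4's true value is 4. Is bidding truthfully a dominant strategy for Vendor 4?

Yes

Check each profile of the others' bids and compare truth against every alternative bid.
Others bid (4, 4, 4): truth gives 0, best alternative gives 0.
Others bid (4, 4, 7): truth gives 0, best alternative gives 0.
Others bid (4, 4, 8): truth gives 0, best alternative gives 0.
Others bid (4, 7, 4): truth gives 0, best alternative gives 0.
Others bid (4, 7, 7): truth gives 0, best alternative gives 0.
Others bid (4, 7, 8): truth gives 0, best alternative gives 0.
(Remaining 21 profiles checked similarly; truth is weakly best in each.)
In every case the truthful bid is at least as good as any alternative, so it is a dominant strategy.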